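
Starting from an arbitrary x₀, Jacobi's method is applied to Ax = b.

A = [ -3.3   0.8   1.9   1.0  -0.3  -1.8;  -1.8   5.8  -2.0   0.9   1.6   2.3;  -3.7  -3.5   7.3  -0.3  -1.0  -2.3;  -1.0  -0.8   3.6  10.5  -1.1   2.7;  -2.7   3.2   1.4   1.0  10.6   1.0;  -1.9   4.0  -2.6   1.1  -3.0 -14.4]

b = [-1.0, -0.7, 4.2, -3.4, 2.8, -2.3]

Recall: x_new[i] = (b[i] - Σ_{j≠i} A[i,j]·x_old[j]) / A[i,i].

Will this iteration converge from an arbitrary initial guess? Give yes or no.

Split A = D + L + U, D = diag(-3.3, 5.8, 7.3, 10.5, 10.6, -14.4).
Jacobi T = -D⁻¹(L+U): T[1,3] = -(0.9)/(5.8) = -0.1552; T[1,1] = 0.
  T[0,:] = [+0.0000 +0.2424 +0.5758 +0.3030 -0.0909 -0.5455]
  T[1,:] = [+0.3103 +0.0000 +0.3448 -0.1552 -0.2759 -0.3966]
  T[2,:] = [+0.5068 +0.4795 +0.0000 +0.0411 +0.1370 +0.3151]
  T[3,:] = [+0.0952 +0.0762 -0.3429 +0.0000 +0.1048 -0.2571]
  T[4,:] = [+0.2547 -0.3019 -0.1321 -0.0943 +0.0000 -0.0943]
  T[5,:] = [-0.1319 +0.2778 -0.1806 +0.0764 -0.2083 +0.0000]
|roots of det(T-λI)|: 0.8333, 0.4840, 0.4840, 0.3767, 0.3767, 0.3682.
spectral radius ρ = 0.8333; 0.8333 < 1 ⇒ converges.

yes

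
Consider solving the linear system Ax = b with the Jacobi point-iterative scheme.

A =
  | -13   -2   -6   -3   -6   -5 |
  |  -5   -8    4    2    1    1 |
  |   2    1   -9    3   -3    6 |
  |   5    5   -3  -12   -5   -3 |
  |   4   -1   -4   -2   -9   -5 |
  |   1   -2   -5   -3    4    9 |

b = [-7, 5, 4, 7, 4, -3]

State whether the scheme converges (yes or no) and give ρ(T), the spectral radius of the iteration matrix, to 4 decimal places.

Write A = D+L+U with D = diag(-13, -8, -9, -12, -9, 9).
Jacobi T = -D⁻¹(L+U): T[1,3] = -(2)/(-8) = +0.2500; T[1,1] = 0.
  T[0,:] = [+0.0000, -0.1538, -0.4615, -0.2308, -0.4615, -0.3846]
  T[1,:] = [-0.6250, +0.0000, +0.5000, +0.2500, +0.1250, +0.1250]
  T[2,:] = [+0.2222, +0.1111, +0.0000, +0.3333, -0.3333, +0.6667]
  T[3,:] = [+0.4167, +0.4167, -0.2500, +0.0000, -0.4167, -0.2500]
  T[4,:] = [+0.4444, -0.1111, -0.4444, -0.2222, +0.0000, -0.5556]
  T[5,:] = [-0.1111, +0.2222, +0.5556, +0.3333, -0.4444, +0.0000]
eigenvalue magnitudes: 1.1437, 0.6293, 0.6293, 0.5832, 0.3032, 0.2021.
spectral radius ρ = 1.1437; 1.1437 > 1: divergent.

no, ρ = 1.1437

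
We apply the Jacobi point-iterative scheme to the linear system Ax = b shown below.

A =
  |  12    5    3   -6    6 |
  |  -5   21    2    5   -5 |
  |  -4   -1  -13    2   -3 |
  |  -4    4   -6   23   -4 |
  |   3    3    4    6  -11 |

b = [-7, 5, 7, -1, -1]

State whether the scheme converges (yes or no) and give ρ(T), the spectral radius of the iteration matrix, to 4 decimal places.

yes, ρ = 0.5815

Diagonal D = diag(12, 21, -13, 23, -11); L, U strict lower/upper.
Jacobi: T = -D⁻¹(L+U), T[0,4] = -(6)/(12) = -0.5000; T[0,0] = 0.
  T[0,:] = [+0.0000, -0.4167, -0.2500, +0.5000, -0.5000]
  T[1,:] = [+0.2381, +0.0000, -0.0952, -0.2381, +0.2381]
  T[2,:] = [-0.3077, -0.0769, +0.0000, +0.1538, -0.2308]
  T[3,:] = [+0.1739, -0.1739, +0.2609, +0.0000, +0.1739]
  T[4,:] = [+0.2727, +0.2727, +0.3636, +0.5455, +0.0000]
eigenvalue magnitudes: 0.5815, 0.4451, 0.4451, 0.2390, 0.0821.
ρ(T) = max|λ| = 0.5815; 0.5815 < 1 ⇒ converges.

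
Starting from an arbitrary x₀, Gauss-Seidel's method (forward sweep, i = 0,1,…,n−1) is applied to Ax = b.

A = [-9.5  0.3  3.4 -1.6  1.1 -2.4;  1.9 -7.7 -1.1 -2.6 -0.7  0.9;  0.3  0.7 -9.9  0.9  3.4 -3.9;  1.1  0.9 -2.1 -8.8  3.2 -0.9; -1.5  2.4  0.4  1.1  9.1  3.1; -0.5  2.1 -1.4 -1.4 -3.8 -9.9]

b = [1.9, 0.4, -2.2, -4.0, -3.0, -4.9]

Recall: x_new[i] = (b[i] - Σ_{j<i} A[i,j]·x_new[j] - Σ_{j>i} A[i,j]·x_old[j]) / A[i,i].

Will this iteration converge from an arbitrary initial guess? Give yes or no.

yes

Write A = D+L+U with D = diag(-9.5, -7.7, -9.9, -8.8, 9.1, -9.9).
GS T = -(D+L)⁻¹U: row 0 first, T[0,4] = -(1.1)/(-9.5) = +0.1158; later rows by forward substitution.
  T[0,:] = [+0.0000  +0.0316  +0.3579  -0.1684  +0.1158  -0.2526]
  T[1,:] = [+0.0000  +0.0078  -0.0545  -0.3792  -0.0623  +0.0545]
  T[2,:] = [+0.0000  +0.0015  +0.0070  +0.0590  +0.3425  -0.3977]
  T[3,:] = [+0.0000  +0.0044  +0.0375  -0.0739  +0.2900  -0.0334]
  T[4,:] = [+0.0000  +0.0026  +0.0685  +0.0786  -0.0146  -0.3752]
  T[5,:] = [+0.0000  -0.0018  -0.0622  -0.1000  -0.1029  +0.2293]
|eigenvalues of T|: 0.5018, 0.1405, 0.1405, 0.0984, 0.0026, 0.0000.
spectral radius ρ = 0.5018; 0.5018 < 1: convergent.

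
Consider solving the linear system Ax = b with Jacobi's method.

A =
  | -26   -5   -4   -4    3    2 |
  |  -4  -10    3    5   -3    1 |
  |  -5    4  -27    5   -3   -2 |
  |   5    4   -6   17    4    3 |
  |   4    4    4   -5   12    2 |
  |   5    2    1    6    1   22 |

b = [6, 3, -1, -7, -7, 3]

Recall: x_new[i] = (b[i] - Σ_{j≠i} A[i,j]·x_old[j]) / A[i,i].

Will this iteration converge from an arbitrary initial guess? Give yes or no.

yes

Write A = D+L+U with D = diag(-26, -10, -27, 17, 12, 22).
Jacobi T = -D⁻¹(L+U): T[0,5] = -(2)/(-26) = +0.0769; T[0,0] = 0.
  T[0,:] = [+0.0000, -0.1923, -0.1538, -0.1538, +0.1154, +0.0769]
  T[1,:] = [-0.4000, +0.0000, +0.3000, +0.5000, -0.3000, +0.1000]
  T[2,:] = [-0.1852, +0.1481, +0.0000, +0.1852, -0.1111, -0.0741]
  T[3,:] = [-0.2941, -0.2353, +0.3529, +0.0000, -0.2353, -0.1765]
  T[4,:] = [-0.3333, -0.3333, -0.3333, +0.4167, +0.0000, -0.1667]
  T[5,:] = [-0.2273, -0.0909, -0.0455, -0.2727, -0.0455, +0.0000]
|λ(T)| sorted: 0.6359, 0.4804, 0.4804, 0.1550, 0.0931, 0.0931.
ρ(T) = max|λ| = 0.6359; 0.6359 < 1: convergent.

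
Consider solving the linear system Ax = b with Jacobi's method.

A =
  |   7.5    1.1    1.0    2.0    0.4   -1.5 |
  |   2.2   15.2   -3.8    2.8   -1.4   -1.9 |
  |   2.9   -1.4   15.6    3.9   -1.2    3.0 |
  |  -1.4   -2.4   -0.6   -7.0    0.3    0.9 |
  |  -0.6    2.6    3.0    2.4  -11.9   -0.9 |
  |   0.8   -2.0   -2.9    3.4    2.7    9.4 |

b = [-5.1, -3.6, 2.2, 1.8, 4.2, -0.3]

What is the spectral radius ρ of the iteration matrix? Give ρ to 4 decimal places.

Write A = D+L+U with D = diag(7.5, 15.2, 15.6, -7, -11.9, 9.4).
Jacobi T = -D⁻¹(L+U): T[0,5] = -(-1.5)/(7.5) = +0.2000; T[0,0] = 0.
  T[0,:] = [+0.0000, -0.1467, -0.1333, -0.2667, -0.0533, +0.2000]
  T[1,:] = [-0.1447, +0.0000, +0.2500, -0.1842, +0.0921, +0.1250]
  T[2,:] = [-0.1859, +0.0897, +0.0000, -0.2500, +0.0769, -0.1923]
  T[3,:] = [-0.2000, -0.3429, -0.0857, +0.0000, +0.0429, +0.1286]
  T[4,:] = [-0.0504, +0.2185, +0.2521, +0.2017, +0.0000, -0.0756]
  T[5,:] = [-0.0851, +0.2128, +0.3085, -0.3617, -0.2872, +0.0000]
moduli |λ_i(T)| = 0.5065, 0.3846, 0.3846, 0.2834, 0.2834, 0.0780.
spectral radius ρ = 0.5065; 0.5065 < 1: convergent.

0.5065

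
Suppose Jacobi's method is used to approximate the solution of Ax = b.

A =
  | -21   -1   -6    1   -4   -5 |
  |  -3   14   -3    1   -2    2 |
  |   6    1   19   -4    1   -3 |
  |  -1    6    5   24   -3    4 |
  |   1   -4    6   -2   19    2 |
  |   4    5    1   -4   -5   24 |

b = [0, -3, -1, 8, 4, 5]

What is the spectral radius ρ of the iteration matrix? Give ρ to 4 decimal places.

Split A = D + L + U, D = diag(-21, 14, 19, 24, 19, 24).
T_J = -D⁻¹(L+U): T[5,3] = -(-4)/(24) = +0.1667; T[5,5] = 0.
  T[0,:] = [+0.0000, -0.0476, -0.2857, +0.0476, -0.1905, -0.2381]
  T[1,:] = [+0.2143, +0.0000, +0.2143, -0.0714, +0.1429, -0.1429]
  T[2,:] = [-0.3158, -0.0526, +0.0000, +0.2105, -0.0526, +0.1579]
  T[3,:] = [+0.0417, -0.2500, -0.2083, +0.0000, +0.1250, -0.1667]
  T[4,:] = [-0.0526, +0.2105, -0.3158, +0.1053, +0.0000, -0.1053]
  T[5,:] = [-0.1667, -0.2083, -0.0417, +0.1667, +0.2083, +0.0000]
eigenvalue magnitudes: 0.5059, 0.3715, 0.3715, 0.1061, 0.1061, 0.0018.
ρ = 0.5059; 0.5059 < 1, so it converges for any x₀.

0.5059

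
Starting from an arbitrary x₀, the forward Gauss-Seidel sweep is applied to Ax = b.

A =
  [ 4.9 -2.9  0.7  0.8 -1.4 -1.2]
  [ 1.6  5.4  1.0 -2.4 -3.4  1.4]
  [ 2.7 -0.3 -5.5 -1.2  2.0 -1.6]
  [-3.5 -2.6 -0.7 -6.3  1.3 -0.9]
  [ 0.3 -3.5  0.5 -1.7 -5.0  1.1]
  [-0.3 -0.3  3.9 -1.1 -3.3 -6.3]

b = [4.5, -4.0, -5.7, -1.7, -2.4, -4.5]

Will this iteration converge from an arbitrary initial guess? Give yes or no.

A = D + L + U where D = diag(4.9, 5.4, -5.5, -6.3, -5, -6.3).
GS T = -(D+L)⁻¹U: row 0 first, T[0,4] = -(-1.4)/(4.9) = +0.2857; later rows by forward substitution.
  T[0,:] = [+0.0000  +0.5918  -0.1429  -0.1633  +0.2857  +0.2449]
  T[1,:] = [+0.0000  -0.1754  -0.1429  +0.4928  +0.5450  -0.3318]
  T[2,:] = [+0.0000  +0.3001  -0.0623  -0.3252  +0.4742  -0.1526]
  T[3,:] = [+0.0000  -0.2898  +0.1452  -0.0765  -0.2300  -0.1250]
  T[4,:] = [+0.0000  +0.2868  +0.0358  -0.3613  -0.2387  +0.4942]
  T[5,:] = [+0.0000  +0.0663  -0.0691  -0.0144  +0.4192  -0.3274]
eigenvalue magnitudes: 0.8597, 0.2897, 0.2897, 0.1815, 0.0039, 0.0000.
spectral radius ρ = 0.8597; 0.8597 < 1: convergent.

yes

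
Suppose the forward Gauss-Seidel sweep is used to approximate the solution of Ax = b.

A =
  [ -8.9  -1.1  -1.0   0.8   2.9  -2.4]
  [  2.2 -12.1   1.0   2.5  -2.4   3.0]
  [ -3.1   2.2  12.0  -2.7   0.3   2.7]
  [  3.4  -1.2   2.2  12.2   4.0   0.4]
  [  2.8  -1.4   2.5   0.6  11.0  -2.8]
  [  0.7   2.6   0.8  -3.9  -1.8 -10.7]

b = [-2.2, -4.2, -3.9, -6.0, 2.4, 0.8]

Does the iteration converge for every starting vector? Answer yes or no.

A = D + L + U where D = diag(-8.9, -12.1, 12, 12.2, 11, -10.7).
GS T = -(D+L)⁻¹U: row 0 first, T[0,4] = -(2.9)/(-8.9) = +0.3258; later rows by forward substitution.
  T[0,:] = [+0.0000  -0.1236  -0.1124  +0.0899  +0.3258  -0.2697]
  T[1,:] = [+0.0000  -0.0225  +0.0622  +0.2230  -0.1391  +0.1989]
  T[2,:] = [+0.0000  -0.0278  -0.0404  +0.2073  +0.0847  -0.3311]
  T[3,:] = [+0.0000  +0.0372  +0.0447  -0.0405  -0.4476  +0.1216]
  T[4,:] = [+0.0000  +0.0329  +0.0433  -0.0394  -0.0955  +0.4171]
  T[5,:] = [+0.0000  -0.0347  -0.0188  +0.0970  +0.1731  -0.1086]
|roots of det(T-λI)|: 0.5134, 0.1663, 0.1663, 0.0347, 0.0255, 0.0000.
ρ(T) = max|λ| = 0.5134; 0.5134 < 1, so it converges for any x₀.

yes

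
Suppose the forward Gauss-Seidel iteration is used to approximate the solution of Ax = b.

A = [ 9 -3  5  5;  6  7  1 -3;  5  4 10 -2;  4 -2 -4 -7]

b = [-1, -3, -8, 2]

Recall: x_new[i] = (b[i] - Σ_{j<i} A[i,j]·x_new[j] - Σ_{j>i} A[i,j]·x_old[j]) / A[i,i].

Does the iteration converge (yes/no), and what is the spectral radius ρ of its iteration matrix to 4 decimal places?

yes, ρ = 0.9469

Diagonal D = diag(9, 7, 10, -7); L, U strict lower/upper.
Gauss-Seidel: T = -(D+L)⁻¹U, row 0 first, T[0,2] = -(5)/(9) = -0.5556; later rows by forward substitution.
  T[0,:] = [+0.0000 +0.3333 -0.5556 -0.5556]
  T[1,:] = [+0.0000 -0.2857 +0.3333 +0.9048]
  T[2,:] = [+0.0000 -0.0524 +0.1444 +0.1159]
  T[3,:] = [+0.0000 +0.3020 -0.4952 -0.6422]
|roots of det(T-λI)|: 0.9469, 0.1122, 0.0512, 0.0000.
ρ = 0.9469; 0.9469 < 1: convergent.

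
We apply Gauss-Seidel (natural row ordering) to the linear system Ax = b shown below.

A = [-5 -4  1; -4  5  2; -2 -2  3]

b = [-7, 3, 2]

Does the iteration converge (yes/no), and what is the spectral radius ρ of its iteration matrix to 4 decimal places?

Diagonal D = diag(-5, 5, 3); L, U strict lower/upper.
T_GS = -(D+L)⁻¹U: row 0 first, T[0,2] = -(1)/(-5) = +0.2000; later rows by forward substitution.
  T[0,:] = [+0.0000 -0.8000 +0.2000]
  T[1,:] = [+0.0000 -0.6400 -0.2400]
  T[2,:] = [+0.0000 -0.9600 -0.0267]
|λ(T)| sorted: 0.9029, 0.2363, 0.0000.
spectral radius ρ = 0.9029; 0.9029 < 1 ⇒ converges.

yes, ρ = 0.9029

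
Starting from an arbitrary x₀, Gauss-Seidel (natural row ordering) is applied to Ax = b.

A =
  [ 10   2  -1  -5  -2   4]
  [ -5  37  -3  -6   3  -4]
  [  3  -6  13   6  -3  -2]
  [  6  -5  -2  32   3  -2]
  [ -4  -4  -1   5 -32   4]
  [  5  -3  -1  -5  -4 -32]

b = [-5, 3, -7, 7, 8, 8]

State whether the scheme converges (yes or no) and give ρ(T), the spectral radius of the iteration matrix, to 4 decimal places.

yes, ρ = 0.3691

Diagonal D = diag(10, 37, 13, 32, -32, -32); L, U strict lower/upper.
Gauss-Seidel: T = -(D+L)⁻¹U, row 0 first, T[0,3] = -(-5)/(10) = +0.5000; later rows by forward substitution.
  T[0,:] = [+0.0000, -0.2000, +0.1000, +0.5000, +0.2000, -0.4000]
  T[1,:] = [+0.0000, -0.0270, +0.0946, +0.2297, -0.0541, +0.0541]
  T[2,:] = [+0.0000, +0.0337, +0.0206, -0.4709, +0.1597, +0.2711]
  T[3,:] = [+0.0000, +0.0354, -0.0027, -0.0873, -0.1297, +0.1629]
  T[4,:] = [+0.0000, +0.0329, -0.0254, -0.0901, -0.0435, +0.1852]
  T[5,:] = [+0.0000, -0.0394, +0.0097, +0.0962, +0.0570, -0.1246]
eigenvalue magnitudes: 0.3691, 0.1026, 0.1026, 0.0594, 0.0594, 0.0000.
ρ(T) = max|λ| = 0.3691; 0.3691 < 1, so it converges for any x₀.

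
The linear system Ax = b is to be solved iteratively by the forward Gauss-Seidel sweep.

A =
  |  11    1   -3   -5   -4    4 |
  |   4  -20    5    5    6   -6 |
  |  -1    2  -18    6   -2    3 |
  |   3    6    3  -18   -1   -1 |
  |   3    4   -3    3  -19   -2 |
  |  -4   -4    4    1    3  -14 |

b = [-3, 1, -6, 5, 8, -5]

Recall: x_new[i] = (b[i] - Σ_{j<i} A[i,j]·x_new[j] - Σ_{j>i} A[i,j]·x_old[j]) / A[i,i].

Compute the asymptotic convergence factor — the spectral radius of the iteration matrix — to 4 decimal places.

Diagonal D = diag(11, -20, -18, -18, -19, -14); L, U strict lower/upper.
T_GS = -(D+L)⁻¹U: row 0 first, T[0,3] = -(-5)/(11) = +0.4545; later rows by forward substitution.
  T[0,:] = [+0.0000  -0.0909  +0.2727  +0.4545  +0.3636  -0.3636]
  T[1,:] = [+0.0000  -0.0182  +0.3045  +0.3409  +0.3727  -0.3727]
  T[2,:] = [+0.0000  +0.0030  +0.0187  +0.3460  -0.0899  +0.1455]
  T[3,:] = [+0.0000  -0.0207  +0.1501  +0.2471  +0.1143  -0.2162]
  T[4,:] = [+0.0000  -0.0219  +0.1279  +0.1279  +0.1681  -0.2982]
  T[5,:] = [+0.0000  +0.0259  -0.1215  -0.0834  -0.1919  +0.1726]
|eigenvalues of T|: 0.5223, 0.1400, 0.0678, 0.0678, 0.0377, 0.0000.
spectral radius ρ = 0.5223; 0.5223 < 1 ⇒ converges.

0.5223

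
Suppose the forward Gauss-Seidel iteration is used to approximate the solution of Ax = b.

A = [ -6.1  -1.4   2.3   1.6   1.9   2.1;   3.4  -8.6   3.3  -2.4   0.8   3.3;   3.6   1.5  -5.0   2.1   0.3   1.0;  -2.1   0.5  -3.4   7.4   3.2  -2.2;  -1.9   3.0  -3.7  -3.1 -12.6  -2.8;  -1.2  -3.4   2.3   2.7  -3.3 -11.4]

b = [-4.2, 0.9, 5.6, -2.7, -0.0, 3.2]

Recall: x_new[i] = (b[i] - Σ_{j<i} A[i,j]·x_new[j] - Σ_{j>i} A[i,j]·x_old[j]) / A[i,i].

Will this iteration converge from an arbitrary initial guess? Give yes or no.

yes

A = D + L + U where D = diag(-6.1, -8.6, -5, 7.4, -12.6, -11.4).
T_GS = -(D+L)⁻¹U: row 0 first, T[0,3] = -(1.6)/(-6.1) = +0.2623; later rows by forward substitution.
  T[0,:] = [+0.0000, -0.2295, +0.3770, +0.2623, +0.3115, +0.3443]
  T[1,:] = [+0.0000, -0.0907, +0.5328, -0.1754, +0.2162, +0.5198]
  T[2,:] = [+0.0000, -0.1925, +0.4313, +0.5562, +0.3491, +0.6038]
  T[3,:] = [+0.0000, -0.1474, +0.2692, +0.3419, -0.1982, +0.6373]
  T[4,:] = [+0.0000, +0.1058, -0.1229, -0.3288, -0.0492, -0.4845]
  T[5,:] = [+0.0000, -0.0532, -0.0122, +0.3130, -0.0595, +0.2217]
moduli |λ_i(T)| = 0.9471, 0.2387, 0.2251, 0.2251, 0.0327, 0.0000.
spectral radius ρ = 0.9471; 0.9471 < 1 ⇒ converges.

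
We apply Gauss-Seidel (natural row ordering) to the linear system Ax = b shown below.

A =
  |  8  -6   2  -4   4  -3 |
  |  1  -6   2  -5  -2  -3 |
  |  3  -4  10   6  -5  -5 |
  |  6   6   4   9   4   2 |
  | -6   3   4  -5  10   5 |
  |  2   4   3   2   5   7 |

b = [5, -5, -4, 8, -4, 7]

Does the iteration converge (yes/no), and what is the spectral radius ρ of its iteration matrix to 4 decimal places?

Diagonal D = diag(8, -6, 10, 9, 10, 7); L, U strict lower/upper.
Gauss-Seidel: T = -(D+L)⁻¹U, row 0 first, T[0,2] = -(2)/(8) = -0.2500; later rows by forward substitution.
  T[0,:] = [+0.0000, +0.7500, -0.2500, +0.5000, -0.5000, +0.3750]
  T[1,:] = [+0.0000, +0.1250, +0.2917, -0.7500, -0.4167, -0.4375]
  T[2,:] = [+0.0000, -0.1750, +0.1917, -1.0500, +0.4833, +0.2125]
  T[3,:] = [+0.0000, -0.5056, -0.1130, +0.6333, -0.0481, -0.2750]
  T[4,:] = [+0.0000, +0.2297, -0.3706, +1.2617, -0.3924, -0.3662]
  T[5,:] = [+0.0000, -0.2304, +0.1196, -0.3464, +0.4679, +0.3920]
|λ(T)| sorted: 1.1908, 0.4205, 0.4205, 0.2127, 0.2127, 0.0000.
spectral radius ρ = 1.1908; 1.1908 > 1 ⇒ diverges.

no, ρ = 1.1908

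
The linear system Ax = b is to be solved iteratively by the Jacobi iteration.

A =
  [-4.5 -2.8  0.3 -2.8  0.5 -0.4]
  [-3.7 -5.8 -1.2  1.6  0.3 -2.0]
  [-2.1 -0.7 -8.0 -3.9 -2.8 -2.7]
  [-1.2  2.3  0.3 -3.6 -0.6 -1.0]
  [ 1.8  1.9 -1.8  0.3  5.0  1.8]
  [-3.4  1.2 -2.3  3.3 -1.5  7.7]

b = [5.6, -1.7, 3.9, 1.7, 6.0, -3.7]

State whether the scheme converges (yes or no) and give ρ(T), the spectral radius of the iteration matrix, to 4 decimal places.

Diagonal D = diag(-4.5, -5.8, -8, -3.6, 5, 7.7); L, U strict lower/upper.
Jacobi: T = -D⁻¹(L+U), T[2,0] = -(-2.1)/(-8) = -0.2625; T[2,2] = 0.
  T[0,:] = [+0.0000, -0.6222, +0.0667, -0.6222, +0.1111, -0.0889]
  T[1,:] = [-0.6379, +0.0000, -0.2069, +0.2759, +0.0517, -0.3448]
  T[2,:] = [-0.2625, -0.0875, +0.0000, -0.4875, -0.3500, -0.3375]
  T[3,:] = [-0.3333, +0.6389, +0.0833, +0.0000, -0.1667, -0.2778]
  T[4,:] = [-0.3600, -0.3800, +0.3600, -0.0600, +0.0000, -0.3600]
  T[5,:] = [+0.4416, -0.1558, +0.2987, -0.4286, +0.1948, +0.0000]
|eigenvalues of T|: 1.1897, 0.6376, 0.6376, 0.4806, 0.4806, 0.1076.
spectral radius ρ = 1.1897; 1.1897 > 1: divergent.

no, ρ = 1.1897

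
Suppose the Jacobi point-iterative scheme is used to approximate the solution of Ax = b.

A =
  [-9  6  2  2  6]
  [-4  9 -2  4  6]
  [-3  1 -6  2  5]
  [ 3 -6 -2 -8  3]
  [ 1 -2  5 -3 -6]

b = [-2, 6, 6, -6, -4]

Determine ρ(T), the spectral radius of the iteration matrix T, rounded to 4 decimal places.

Diagonal D = diag(-9, 9, -6, -8, -6); L, U strict lower/upper.
Jacobi T = -D⁻¹(L+U): T[3,0] = -(3)/(-8) = +0.3750; T[3,3] = 0.
  T[0,:] = [+0.0000 +0.6667 +0.2222 +0.2222 +0.6667]
  T[1,:] = [+0.4444 +0.0000 +0.2222 -0.4444 -0.6667]
  T[2,:] = [-0.5000 +0.1667 +0.0000 +0.3333 +0.8333]
  T[3,:] = [+0.3750 -0.7500 -0.2500 +0.0000 +0.3750]
  T[4,:] = [+0.1667 -0.3333 +0.8333 -0.5000 +0.0000]
|λ(T)| sorted: 1.4342, 0.6851, 0.5456, 0.5456, 0.1641.
ρ(T) = max|λ| = 1.4342; 1.4342 > 1, so it fails to converge.

1.4342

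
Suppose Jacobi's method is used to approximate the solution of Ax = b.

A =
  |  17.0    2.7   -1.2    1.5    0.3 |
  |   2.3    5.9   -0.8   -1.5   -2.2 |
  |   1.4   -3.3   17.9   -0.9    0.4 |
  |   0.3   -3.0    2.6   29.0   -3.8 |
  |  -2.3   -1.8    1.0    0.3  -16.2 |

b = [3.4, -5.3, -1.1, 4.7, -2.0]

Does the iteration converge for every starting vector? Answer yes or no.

Let D = diag(17, 5.9, 17.9, 29, -16.2); L, U the strict triangles.
Jacobi T = -D⁻¹(L+U): T[2,3] = -(-0.9)/(17.9) = +0.0503; T[2,2] = 0.
  T[0,:] = [+0.0000  -0.1588  +0.0706  -0.0882  -0.0176]
  T[1,:] = [-0.3898  +0.0000  +0.1356  +0.2542  +0.3729]
  T[2,:] = [-0.0782  +0.1844  +0.0000  +0.0503  -0.0223]
  T[3,:] = [-0.0103  +0.1034  -0.0897  +0.0000  +0.1310]
  T[4,:] = [-0.1420  -0.1111  +0.0617  +0.0185  +0.0000]
moduli |λ_i(T)| = 0.2876, 0.1581, 0.1581, 0.1353, 0.1107.
ρ = 0.2876; 0.2876 < 1: convergent.

yes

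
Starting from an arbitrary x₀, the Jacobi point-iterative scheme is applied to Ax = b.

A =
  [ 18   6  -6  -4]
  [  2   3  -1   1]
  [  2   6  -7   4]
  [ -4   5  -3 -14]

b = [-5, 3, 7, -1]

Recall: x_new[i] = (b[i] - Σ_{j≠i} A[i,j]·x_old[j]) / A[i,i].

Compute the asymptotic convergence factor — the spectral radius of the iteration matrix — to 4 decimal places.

0.8422

Write A = D+L+U with D = diag(18, 3, -7, -14).
Jacobi T = -D⁻¹(L+U): T[3,2] = -(-3)/(-14) = -0.2143; T[3,3] = 0.
  T[0,:] = [+0.0000  -0.3333  +0.3333  +0.2222]
  T[1,:] = [-0.6667  +0.0000  +0.3333  -0.3333]
  T[2,:] = [+0.2857  +0.8571  +0.0000  +0.5714]
  T[3,:] = [-0.2857  +0.3571  -0.2143  +0.0000]
|roots of det(T-λI)|: 0.8422, 0.4836, 0.4836, 0.4299.
ρ = 0.8422; 0.8422 < 1: convergent.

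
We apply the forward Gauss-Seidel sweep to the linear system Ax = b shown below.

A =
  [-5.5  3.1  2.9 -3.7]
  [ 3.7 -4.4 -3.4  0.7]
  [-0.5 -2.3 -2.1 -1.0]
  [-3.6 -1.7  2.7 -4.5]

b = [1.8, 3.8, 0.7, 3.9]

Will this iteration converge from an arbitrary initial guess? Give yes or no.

no

Diagonal D = diag(-5.5, -4.4, -2.1, -4.5); L, U strict lower/upper.
Gauss-Seidel: T = -(D+L)⁻¹U, row 0 first, T[0,1] = -(3.1)/(-5.5) = +0.5636; later rows by forward substitution.
  T[0,:] = [+0.0000, +0.5636, +0.5273, -0.6727]
  T[1,:] = [+0.0000, +0.4740, -0.3293, -0.4066]
  T[2,:] = [+0.0000, -0.6533, +0.2352, +0.1293]
  T[3,:] = [+0.0000, -1.0219, -0.1563, +0.7694]
moduli |λ_i(T)| = 1.3535, 0.4181, 0.2932, 0.0000.
spectral radius ρ = 1.3535; 1.3535 > 1 ⇒ diverges.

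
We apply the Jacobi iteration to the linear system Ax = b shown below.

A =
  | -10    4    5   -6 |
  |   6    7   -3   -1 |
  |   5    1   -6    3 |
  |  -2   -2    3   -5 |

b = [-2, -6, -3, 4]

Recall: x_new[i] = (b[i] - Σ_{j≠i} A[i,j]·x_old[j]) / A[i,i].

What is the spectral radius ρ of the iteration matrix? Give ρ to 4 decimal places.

Write A = D+L+U with D = diag(-10, 7, -6, -5).
Jacobi: T = -D⁻¹(L+U), T[2,3] = -(3)/(-6) = +0.5000; T[2,2] = 0.
  T[0,:] = [+0.0000  +0.4000  +0.5000  -0.6000]
  T[1,:] = [-0.8571  +0.0000  +0.4286  +0.1429]
  T[2,:] = [+0.8333  +0.1667  +0.0000  +0.5000]
  T[3,:] = [-0.4000  -0.4000  +0.6000  +0.0000]
|roots of det(T-λI)|: 1.1799, 0.6502, 0.6478, 0.6478.
ρ(T) = max|λ| = 1.1799; 1.1799 > 1: divergent.

1.1799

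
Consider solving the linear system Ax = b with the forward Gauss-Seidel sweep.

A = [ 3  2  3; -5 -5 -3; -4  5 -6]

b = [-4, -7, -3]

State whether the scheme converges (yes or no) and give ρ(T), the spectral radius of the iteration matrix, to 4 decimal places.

no, ρ = 1.4874

Write A = D+L+U with D = diag(3, -5, -6).
Gauss-Seidel: T = -(D+L)⁻¹U, row 0 first, T[0,2] = -(3)/(3) = -1.0000; later rows by forward substitution.
  T[0,:] = [+0.0000 -0.6667 -1.0000]
  T[1,:] = [+0.0000 +0.6667 +0.4000]
  T[2,:] = [+0.0000 +1.0000 +1.0000]
|roots of det(T-λI)|: 1.4874, 0.1793, 0.0000.
ρ = 1.4874; 1.4874 > 1: divergent.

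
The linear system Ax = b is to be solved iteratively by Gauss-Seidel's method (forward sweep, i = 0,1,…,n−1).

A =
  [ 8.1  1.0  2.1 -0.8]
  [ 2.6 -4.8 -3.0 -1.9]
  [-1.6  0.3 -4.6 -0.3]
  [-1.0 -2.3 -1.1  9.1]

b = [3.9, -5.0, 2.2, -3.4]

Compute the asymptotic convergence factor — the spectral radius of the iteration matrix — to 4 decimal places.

0.1712

Diagonal D = diag(8.1, -4.8, -4.6, 9.1); L, U strict lower/upper.
T_GS = -(D+L)⁻¹U: row 0 first, T[0,3] = -(-0.8)/(8.1) = +0.0988; later rows by forward substitution.
  T[0,:] = [+0.0000 -0.1235 -0.2593 +0.0988]
  T[1,:] = [+0.0000 -0.0669 -0.7654 -0.3423]
  T[2,:] = [+0.0000 +0.0386 +0.0403 -0.1219]
  T[3,:] = [+0.0000 -0.0258 -0.2171 -0.0904]
eigenvalue magnitudes: 0.1712, 0.0568, 0.0568, 0.0000.
ρ = 0.1712; 0.1712 < 1, so it converges for any x₀.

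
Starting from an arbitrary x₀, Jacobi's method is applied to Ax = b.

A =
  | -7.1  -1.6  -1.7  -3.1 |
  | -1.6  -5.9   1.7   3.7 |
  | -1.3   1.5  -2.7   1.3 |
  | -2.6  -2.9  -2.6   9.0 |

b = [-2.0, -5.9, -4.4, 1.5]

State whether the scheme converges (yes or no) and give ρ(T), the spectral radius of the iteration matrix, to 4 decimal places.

yes, ρ = 0.9159

Write A = D+L+U with D = diag(-7.1, -5.9, -2.7, 9).
Jacobi: T = -D⁻¹(L+U), T[3,0] = -(-2.6)/(9) = +0.2889; T[3,3] = 0.
  T[0,:] = [+0.0000, -0.2254, -0.2394, -0.4366]
  T[1,:] = [-0.2712, +0.0000, +0.2881, +0.6271]
  T[2,:] = [-0.4815, +0.5556, +0.0000, +0.4815]
  T[3,:] = [+0.2889, +0.3222, +0.2889, +0.0000]
eigenvalue magnitudes: 0.9159, 0.4169, 0.4169, 0.1477.
ρ = 0.9159; 0.9159 < 1 ⇒ converges.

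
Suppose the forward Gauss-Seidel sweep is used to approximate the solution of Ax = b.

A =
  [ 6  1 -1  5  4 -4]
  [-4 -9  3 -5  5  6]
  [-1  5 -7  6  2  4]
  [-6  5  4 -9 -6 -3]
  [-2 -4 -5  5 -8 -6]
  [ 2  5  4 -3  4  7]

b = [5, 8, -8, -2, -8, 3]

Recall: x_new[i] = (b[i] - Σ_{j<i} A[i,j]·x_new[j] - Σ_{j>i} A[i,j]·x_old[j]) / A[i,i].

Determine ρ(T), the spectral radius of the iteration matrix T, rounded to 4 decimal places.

1.1632

A = D + L + U where D = diag(6, -9, -7, -9, -8, 7).
T_GS = -(D+L)⁻¹U: row 0 first, T[0,5] = -(-4)/(6) = +0.6667; later rows by forward substitution.
  T[0,:] = [+0.0000 -0.1667 +0.1667 -0.8333 -0.6667 +0.6667]
  T[1,:] = [+0.0000 +0.0741 +0.2593 -0.1852 +0.8519 +0.3704]
  T[2,:] = [+0.0000 +0.0767 +0.1614 +0.8439 +0.9894 +0.7407]
  T[3,:] = [+0.0000 +0.1864 +0.1046 +0.8277 +0.6908 -0.2428]
  T[4,:] = [+0.0000 +0.0732 -0.2068 +0.2908 -0.4459 -1.7166]
  T[5,:] = [+0.0000 -0.0111 -0.1620 +0.0767 -0.4325 -0.0015]
|eigenvalues of T|: 1.1632, 0.9229, 0.3756, 0.1299, 0.1298, 0.0000.
ρ = 1.1632; 1.1632 > 1, so it fails to converge.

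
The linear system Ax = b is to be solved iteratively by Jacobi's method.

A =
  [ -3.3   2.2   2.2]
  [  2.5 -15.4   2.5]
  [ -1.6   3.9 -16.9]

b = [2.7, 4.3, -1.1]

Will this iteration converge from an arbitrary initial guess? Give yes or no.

A = D + L + U where D = diag(-3.3, -15.4, -16.9).
T_J = -D⁻¹(L+U): T[1,2] = -(2.5)/(-15.4) = +0.1623; T[1,1] = 0.
  T[0,:] = [+0.0000 +0.6667 +0.6667]
  T[1,:] = [+0.1623 +0.0000 +0.1623]
  T[2,:] = [-0.0947 +0.2308 +0.0000]
eigenvalue magnitudes: 0.3526, 0.2044, 0.2044.
ρ = 0.3526; 0.3526 < 1, so it converges for any x₀.

yes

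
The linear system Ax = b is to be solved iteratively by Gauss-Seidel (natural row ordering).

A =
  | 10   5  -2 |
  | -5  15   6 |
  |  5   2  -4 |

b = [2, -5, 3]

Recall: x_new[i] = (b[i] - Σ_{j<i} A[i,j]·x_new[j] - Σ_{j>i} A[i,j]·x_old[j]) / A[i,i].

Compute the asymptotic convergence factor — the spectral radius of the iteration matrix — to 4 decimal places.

0.5434

Split A = D + L + U, D = diag(10, 15, -4).
Gauss-Seidel: T = -(D+L)⁻¹U, row 0 first, T[0,2] = -(-2)/(10) = +0.2000; later rows by forward substitution.
  T[0,:] = [+0.0000  -0.5000  +0.2000]
  T[1,:] = [+0.0000  -0.1667  -0.3333]
  T[2,:] = [+0.0000  -0.7083  +0.0833]
|eigenvalues of T|: 0.5434, 0.4601, 0.0000.
spectral radius ρ = 0.5434; 0.5434 < 1, so it converges for any x₀.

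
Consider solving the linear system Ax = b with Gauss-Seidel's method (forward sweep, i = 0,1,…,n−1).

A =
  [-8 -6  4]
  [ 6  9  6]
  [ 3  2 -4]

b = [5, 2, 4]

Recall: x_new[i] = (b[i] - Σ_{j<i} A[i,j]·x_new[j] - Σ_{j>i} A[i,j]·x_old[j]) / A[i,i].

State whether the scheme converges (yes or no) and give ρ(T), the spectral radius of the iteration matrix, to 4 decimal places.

Diagonal D = diag(-8, 9, -4); L, U strict lower/upper.
Gauss-Seidel: T = -(D+L)⁻¹U, row 0 first, T[0,1] = -(-6)/(-8) = -0.7500; later rows by forward substitution.
  T[0,:] = [+0.0000, -0.7500, +0.5000]
  T[1,:] = [+0.0000, +0.5000, -1.0000]
  T[2,:] = [+0.0000, -0.3125, -0.1250]
eigenvalue magnitudes: 0.8279, 0.4529, 0.0000.
spectral radius ρ = 0.8279; 0.8279 < 1 ⇒ converges.

yes, ρ = 0.8279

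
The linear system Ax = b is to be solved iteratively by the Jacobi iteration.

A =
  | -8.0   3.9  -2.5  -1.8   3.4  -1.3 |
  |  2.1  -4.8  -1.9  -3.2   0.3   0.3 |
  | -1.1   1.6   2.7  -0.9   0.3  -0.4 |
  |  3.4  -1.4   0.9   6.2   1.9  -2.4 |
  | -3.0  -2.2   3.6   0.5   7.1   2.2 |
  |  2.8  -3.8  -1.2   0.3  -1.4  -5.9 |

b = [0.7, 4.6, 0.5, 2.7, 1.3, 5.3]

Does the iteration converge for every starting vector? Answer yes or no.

no

Split A = D + L + U, D = diag(-8, -4.8, 2.7, 6.2, 7.1, -5.9).
Jacobi T = -D⁻¹(L+U): T[3,0] = -(3.4)/(6.2) = -0.5484; T[3,3] = 0.
  T[0,:] = [+0.0000 +0.4875 -0.3125 -0.2250 +0.4250 -0.1625]
  T[1,:] = [+0.4375 +0.0000 -0.3958 -0.6667 +0.0625 +0.0625]
  T[2,:] = [+0.4074 -0.5926 +0.0000 +0.3333 -0.1111 +0.1481]
  T[3,:] = [-0.5484 +0.2258 -0.1452 +0.0000 -0.3065 +0.3871]
  T[4,:] = [+0.4225 +0.3099 -0.5070 -0.0704 +0.0000 -0.3099]
  T[5,:] = [+0.4746 -0.6441 -0.2034 +0.0508 -0.2373 +0.0000]
|roots of det(T-λI)|: 1.1296, 0.6106, 0.5896, 0.5896, 0.2797, 0.2797.
spectral radius ρ = 1.1296; 1.1296 > 1, so it fails to converge.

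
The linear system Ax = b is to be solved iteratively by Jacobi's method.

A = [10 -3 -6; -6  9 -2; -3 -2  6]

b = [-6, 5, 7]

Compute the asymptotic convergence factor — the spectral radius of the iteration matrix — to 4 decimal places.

A = D + L + U where D = diag(10, 9, 6).
T_J = -D⁻¹(L+U): T[2,0] = -(-3)/(6) = +0.5000; T[2,2] = 0.
  T[0,:] = [+0.0000, +0.3000, +0.6000]
  T[1,:] = [+0.6667, +0.0000, +0.2222]
  T[2,:] = [+0.5000, +0.3333, +0.0000]
|λ(T)| sorted: 0.8745, 0.4611, 0.4133.
spectral radius ρ = 0.8745; 0.8745 < 1, so it converges for any x₀.

0.8745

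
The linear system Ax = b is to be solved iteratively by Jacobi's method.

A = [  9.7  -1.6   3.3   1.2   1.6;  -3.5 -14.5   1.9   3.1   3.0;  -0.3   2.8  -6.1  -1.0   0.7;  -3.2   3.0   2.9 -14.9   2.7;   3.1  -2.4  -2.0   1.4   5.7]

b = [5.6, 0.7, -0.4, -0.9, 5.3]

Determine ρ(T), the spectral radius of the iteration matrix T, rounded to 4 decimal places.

Write A = D+L+U with D = diag(9.7, -14.5, -6.1, -14.9, 5.7).
Jacobi T = -D⁻¹(L+U): T[3,0] = -(-3.2)/(-14.9) = -0.2148; T[3,3] = 0.
  T[0,:] = [+0.0000 +0.1649 -0.3402 -0.1237 -0.1649]
  T[1,:] = [-0.2414 +0.0000 +0.1310 +0.2138 +0.2069]
  T[2,:] = [-0.0492 +0.4590 +0.0000 -0.1639 +0.1148]
  T[3,:] = [-0.2148 +0.2013 +0.1946 +0.0000 +0.1812]
  T[4,:] = [-0.5439 +0.4211 +0.3509 -0.2456 +0.0000]
|λ(T)| sorted: 0.6608, 0.3433, 0.2624, 0.2624, 0.0414.
ρ = 0.6608; 0.6608 < 1: convergent.

0.6608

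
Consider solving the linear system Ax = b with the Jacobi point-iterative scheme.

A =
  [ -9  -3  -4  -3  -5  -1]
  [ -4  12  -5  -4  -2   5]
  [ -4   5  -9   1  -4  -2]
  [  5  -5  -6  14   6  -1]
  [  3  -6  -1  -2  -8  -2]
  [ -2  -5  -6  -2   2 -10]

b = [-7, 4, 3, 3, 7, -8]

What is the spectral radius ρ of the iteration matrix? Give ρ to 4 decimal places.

Let D = diag(-9, 12, -9, 14, -8, -10); L, U the strict triangles.
Jacobi T = -D⁻¹(L+U): T[2,1] = -(5)/(-9) = +0.5556; T[2,2] = 0.
  T[0,:] = [+0.0000  -0.3333  -0.4444  -0.3333  -0.5556  -0.1111]
  T[1,:] = [+0.3333  +0.0000  +0.4167  +0.3333  +0.1667  -0.4167]
  T[2,:] = [-0.4444  +0.5556  +0.0000  +0.1111  -0.4444  -0.2222]
  T[3,:] = [-0.3571  +0.3571  +0.4286  +0.0000  -0.4286  +0.0714]
  T[4,:] = [+0.3750  -0.7500  -0.1250  -0.2500  +0.0000  -0.2500]
  T[5,:] = [-0.2000  -0.5000  -0.6000  -0.2000  +0.2000  +0.0000]
eigenvalue magnitudes: 1.2003, 0.6847, 0.6847, 0.5863, 0.1592, 0.1592.
ρ(T) = max|λ| = 1.2003; 1.2003 > 1, so it fails to converge.

1.2003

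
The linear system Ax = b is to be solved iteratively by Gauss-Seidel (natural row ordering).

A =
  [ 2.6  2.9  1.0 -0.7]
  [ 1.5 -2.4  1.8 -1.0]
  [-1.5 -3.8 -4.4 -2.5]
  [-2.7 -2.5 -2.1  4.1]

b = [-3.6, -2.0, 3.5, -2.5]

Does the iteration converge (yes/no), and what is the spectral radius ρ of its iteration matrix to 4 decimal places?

Split A = D + L + U, D = diag(2.6, -2.4, -4.4, 4.1).
Gauss-Seidel: T = -(D+L)⁻¹U, row 0 first, T[0,3] = -(-0.7)/(2.6) = +0.2692; later rows by forward substitution.
  T[0,:] = [+0.0000 -1.1154 -0.3846 +0.2692]
  T[1,:] = [+0.0000 -0.6971 +0.5096 -0.2484]
  T[2,:] = [+0.0000 +0.9823 -0.3090 -0.4454]
  T[3,:] = [+0.0000 -0.6565 -0.1008 -0.2023]
|λ(T)| sorted: 1.2382, 0.5179, 0.4882, 0.0000.
ρ = 1.2382; 1.2382 > 1: divergent.

no, ρ = 1.2382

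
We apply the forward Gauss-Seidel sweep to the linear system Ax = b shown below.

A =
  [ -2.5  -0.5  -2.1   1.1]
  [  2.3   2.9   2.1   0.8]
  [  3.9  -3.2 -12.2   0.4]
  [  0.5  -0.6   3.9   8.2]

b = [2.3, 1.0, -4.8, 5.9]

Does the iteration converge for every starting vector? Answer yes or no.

yes

Split A = D + L + U, D = diag(-2.5, 2.9, -12.2, 8.2).
Gauss-Seidel: T = -(D+L)⁻¹U, row 0 first, T[0,3] = -(1.1)/(-2.5) = +0.4400; later rows by forward substitution.
  T[0,:] = [+0.0000  -0.2000  -0.8400  +0.4400]
  T[1,:] = [+0.0000  +0.1586  -0.0579  -0.6248]
  T[2,:] = [+0.0000  -0.1055  -0.2533  +0.3373]
  T[3,:] = [+0.0000  +0.0740  +0.1675  -0.2330]
moduli |λ_i(T)| = 0.4129, 0.0760, 0.0092, 0.0000.
ρ = 0.4129; 0.4129 < 1, so it converges for any x₀.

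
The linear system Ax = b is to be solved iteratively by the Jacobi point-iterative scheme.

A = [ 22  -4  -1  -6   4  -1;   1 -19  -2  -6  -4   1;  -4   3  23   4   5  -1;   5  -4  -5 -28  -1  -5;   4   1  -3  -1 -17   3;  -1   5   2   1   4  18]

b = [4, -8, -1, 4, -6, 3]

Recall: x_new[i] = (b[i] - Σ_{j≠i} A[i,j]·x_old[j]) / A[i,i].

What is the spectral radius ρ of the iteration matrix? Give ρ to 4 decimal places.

0.5640

Let D = diag(22, -19, 23, -28, -17, 18); L, U the strict triangles.
Jacobi: T = -D⁻¹(L+U), T[4,2] = -(-3)/(-17) = -0.1765; T[4,4] = 0.
  T[0,:] = [+0.0000, +0.1818, +0.0455, +0.2727, -0.1818, +0.0455]
  T[1,:] = [+0.0526, +0.0000, -0.1053, -0.3158, -0.2105, +0.0526]
  T[2,:] = [+0.1739, -0.1304, +0.0000, -0.1739, -0.2174, +0.0435]
  T[3,:] = [+0.1786, -0.1429, -0.1786, +0.0000, -0.0357, -0.1786]
  T[4,:] = [+0.2353, +0.0588, -0.1765, -0.0588, +0.0000, +0.1765]
  T[5,:] = [+0.0556, -0.2778, -0.1111, -0.0556, -0.2222, +0.0000]
|eigenvalues of T|: 0.5640, 0.3098, 0.3098, 0.2458, 0.2458, 0.1707.
ρ = 0.5640; 0.5640 < 1, so it converges for any x₀.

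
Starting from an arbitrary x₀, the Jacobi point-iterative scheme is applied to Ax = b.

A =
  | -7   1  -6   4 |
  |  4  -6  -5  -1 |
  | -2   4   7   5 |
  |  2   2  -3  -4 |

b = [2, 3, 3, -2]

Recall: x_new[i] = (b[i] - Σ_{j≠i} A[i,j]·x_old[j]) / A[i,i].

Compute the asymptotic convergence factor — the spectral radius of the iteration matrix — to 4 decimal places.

1.3343

Write A = D+L+U with D = diag(-7, -6, 7, -4).
Jacobi T = -D⁻¹(L+U): T[2,3] = -(5)/(7) = -0.7143; T[2,2] = 0.
  T[0,:] = [+0.0000  +0.1429  -0.8571  +0.5714]
  T[1,:] = [+0.6667  +0.0000  -0.8333  -0.1667]
  T[2,:] = [+0.2857  -0.5714  +0.0000  -0.7143]
  T[3,:] = [+0.5000  +0.5000  -0.7500  +0.0000]
|eigenvalues of T|: 1.3343, 0.7456, 0.7456, 0.1330.
spectral radius ρ = 1.3343; 1.3343 > 1: divergent.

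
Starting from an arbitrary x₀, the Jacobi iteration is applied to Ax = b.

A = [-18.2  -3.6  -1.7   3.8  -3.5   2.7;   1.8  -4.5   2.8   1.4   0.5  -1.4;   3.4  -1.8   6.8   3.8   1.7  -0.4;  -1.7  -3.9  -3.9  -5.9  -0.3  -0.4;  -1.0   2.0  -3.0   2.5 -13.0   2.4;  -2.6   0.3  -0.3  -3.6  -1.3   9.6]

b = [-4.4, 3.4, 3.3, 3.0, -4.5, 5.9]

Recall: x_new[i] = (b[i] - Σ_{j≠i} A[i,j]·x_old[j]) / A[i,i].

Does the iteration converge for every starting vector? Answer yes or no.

Write A = D+L+U with D = diag(-18.2, -4.5, 6.8, -5.9, -13, 9.6).
Jacobi: T = -D⁻¹(L+U), T[5,2] = -(-0.3)/(9.6) = +0.0312; T[5,5] = 0.
  T[0,:] = [+0.0000, -0.1978, -0.0934, +0.2088, -0.1923, +0.1484]
  T[1,:] = [+0.4000, +0.0000, +0.6222, +0.3111, +0.1111, -0.3111]
  T[2,:] = [-0.5000, +0.2647, +0.0000, -0.5588, -0.2500, +0.0588]
  T[3,:] = [-0.2881, -0.6610, -0.6610, +0.0000, -0.0508, -0.0678]
  T[4,:] = [-0.0769, +0.1538, -0.2308, +0.1923, +0.0000, +0.1846]
  T[5,:] = [+0.2708, -0.0312, +0.0312, +0.3750, +0.1354, +0.0000]
|eigenvalues of T|: 0.8576, 0.5655, 0.4899, 0.4899, 0.0950, 0.0001.
spectral radius ρ = 0.8576; 0.8576 < 1: convergent.

yes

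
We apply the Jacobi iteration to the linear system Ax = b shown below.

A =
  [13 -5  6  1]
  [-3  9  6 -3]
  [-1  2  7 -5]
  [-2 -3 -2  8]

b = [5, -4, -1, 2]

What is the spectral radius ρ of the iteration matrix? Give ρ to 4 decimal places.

0.8556

A = D + L + U where D = diag(13, 9, 7, 8).
T_J = -D⁻¹(L+U): T[1,0] = -(-3)/(9) = +0.3333; T[1,1] = 0.
  T[0,:] = [+0.0000, +0.3846, -0.4615, -0.0769]
  T[1,:] = [+0.3333, +0.0000, -0.6667, +0.3333]
  T[2,:] = [+0.1429, -0.2857, +0.0000, +0.7143]
  T[3,:] = [+0.2500, +0.3750, +0.2500, +0.0000]
|roots of det(T-λI)|: 0.8556, 0.6514, 0.6514, 0.2144.
ρ = 0.8556; 0.8556 < 1, so it converges for any x₀.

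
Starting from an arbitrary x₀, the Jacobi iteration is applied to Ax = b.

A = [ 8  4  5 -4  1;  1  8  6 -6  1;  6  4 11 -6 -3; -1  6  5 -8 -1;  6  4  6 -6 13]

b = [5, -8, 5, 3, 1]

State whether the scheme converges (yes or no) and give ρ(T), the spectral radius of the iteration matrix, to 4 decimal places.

no, ρ = 1.3635

Let D = diag(8, 8, 11, -8, 13); L, U the strict triangles.
Jacobi: T = -D⁻¹(L+U), T[2,4] = -(-3)/(11) = +0.2727; T[2,2] = 0.
  T[0,:] = [+0.0000 -0.5000 -0.6250 +0.5000 -0.1250]
  T[1,:] = [-0.1250 +0.0000 -0.7500 +0.7500 -0.1250]
  T[2,:] = [-0.5455 -0.3636 +0.0000 +0.5455 +0.2727]
  T[3,:] = [-0.1250 +0.7500 +0.6250 +0.0000 -0.1250]
  T[4,:] = [-0.4615 -0.3077 -0.4615 +0.4615 +0.0000]
|roots of det(T-λI)|: 1.3635, 0.6686, 0.6686, 0.2600, 0.2285.
spectral radius ρ = 1.3635; 1.3635 > 1: divergent.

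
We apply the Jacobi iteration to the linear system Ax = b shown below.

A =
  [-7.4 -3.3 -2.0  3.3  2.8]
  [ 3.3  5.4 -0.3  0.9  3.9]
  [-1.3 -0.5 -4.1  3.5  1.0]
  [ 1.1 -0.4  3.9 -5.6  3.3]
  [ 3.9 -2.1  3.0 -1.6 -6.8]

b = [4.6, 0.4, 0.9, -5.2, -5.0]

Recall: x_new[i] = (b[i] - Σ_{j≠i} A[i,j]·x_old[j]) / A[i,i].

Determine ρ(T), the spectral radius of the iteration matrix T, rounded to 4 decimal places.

1.1805

Write A = D+L+U with D = diag(-7.4, 5.4, -4.1, -5.6, -6.8).
Jacobi T = -D⁻¹(L+U): T[1,2] = -(-0.3)/(5.4) = +0.0556; T[1,1] = 0.
  T[0,:] = [+0.0000 -0.4459 -0.2703 +0.4459 +0.3784]
  T[1,:] = [-0.6111 +0.0000 +0.0556 -0.1667 -0.7222]
  T[2,:] = [-0.3171 -0.1220 +0.0000 +0.8537 +0.2439]
  T[3,:] = [+0.1964 -0.0714 +0.6964 +0.0000 +0.5893]
  T[4,:] = [+0.5735 -0.3088 +0.4412 -0.2353 +0.0000]
|roots of det(T-λI)|: 1.1805, 0.7829, 0.7829, 0.6331, 0.3169.
spectral radius ρ = 1.1805; 1.1805 > 1: divergent.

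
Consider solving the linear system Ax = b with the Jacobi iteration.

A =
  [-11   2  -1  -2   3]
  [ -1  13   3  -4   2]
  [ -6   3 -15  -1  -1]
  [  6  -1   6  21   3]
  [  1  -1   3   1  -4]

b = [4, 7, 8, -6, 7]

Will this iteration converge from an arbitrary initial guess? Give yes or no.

yes

Split A = D + L + U, D = diag(-11, 13, -15, 21, -4).
Jacobi T = -D⁻¹(L+U): T[0,2] = -(-1)/(-11) = -0.0909; T[0,0] = 0.
  T[0,:] = [+0.0000 +0.1818 -0.0909 -0.1818 +0.2727]
  T[1,:] = [+0.0769 +0.0000 -0.2308 +0.3077 -0.1538]
  T[2,:] = [-0.4000 +0.2000 +0.0000 -0.0667 -0.0667]
  T[3,:] = [-0.2857 +0.0476 -0.2857 +0.0000 -0.1429]
  T[4,:] = [+0.2500 -0.2500 +0.7500 +0.2500 +0.0000]
|λ(T)| sorted: 0.6374, 0.4609, 0.4609, 0.1233, 0.1233.
ρ(T) = max|λ| = 0.6374; 0.6374 < 1 ⇒ converges.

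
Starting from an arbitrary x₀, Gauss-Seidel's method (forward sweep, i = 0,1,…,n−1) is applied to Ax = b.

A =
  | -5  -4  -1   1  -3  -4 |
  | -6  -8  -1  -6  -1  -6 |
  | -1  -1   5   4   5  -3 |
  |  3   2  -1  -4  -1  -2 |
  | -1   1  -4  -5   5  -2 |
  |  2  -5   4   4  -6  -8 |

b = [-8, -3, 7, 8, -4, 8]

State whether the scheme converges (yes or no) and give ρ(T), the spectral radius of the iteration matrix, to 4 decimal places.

A = D + L + U where D = diag(-5, -8, 5, -4, 5, -8).
GS T = -(D+L)⁻¹U: row 0 first, T[0,4] = -(-3)/(-5) = -0.6000; later rows by forward substitution.
  T[0,:] = [+0.0000 -0.8000 -0.2000 +0.2000 -0.6000 -0.8000]
  T[1,:] = [+0.0000 +0.6000 +0.0250 -0.9000 +0.3250 -0.1500]
  T[2,:] = [+0.0000 -0.0400 -0.0350 -0.9400 -1.0550 +0.4100]
  T[3,:] = [+0.0000 -0.2900 -0.1288 -0.0650 -0.2737 -1.2775]
  T[4,:] = [+0.0000 -0.6020 -0.2018 -0.5970 -1.3028 -0.6795]
  T[5,:] = [+0.0000 -0.2885 +0.0038 +0.5577 -0.0404 -0.0304]
|λ(T)| sorted: 1.4952, 0.5940, 0.5940, 0.0968, 0.0392, 0.0000.
spectral radius ρ = 1.4952; 1.4952 > 1: divergent.

no, ρ = 1.4952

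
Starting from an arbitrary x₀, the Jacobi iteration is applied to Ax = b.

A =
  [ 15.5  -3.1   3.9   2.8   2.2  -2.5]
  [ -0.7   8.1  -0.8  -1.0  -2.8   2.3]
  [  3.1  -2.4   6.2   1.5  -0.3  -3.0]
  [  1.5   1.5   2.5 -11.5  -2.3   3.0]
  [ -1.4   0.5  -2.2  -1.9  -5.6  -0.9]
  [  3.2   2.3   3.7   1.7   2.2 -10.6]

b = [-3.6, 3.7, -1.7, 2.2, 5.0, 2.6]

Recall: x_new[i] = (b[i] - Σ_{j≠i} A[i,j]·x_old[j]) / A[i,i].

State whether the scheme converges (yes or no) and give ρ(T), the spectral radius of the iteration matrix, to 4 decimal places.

yes, ρ = 0.8748

Split A = D + L + U, D = diag(15.5, 8.1, 6.2, -11.5, -5.6, -10.6).
T_J = -D⁻¹(L+U): T[4,3] = -(-1.9)/(-5.6) = -0.3393; T[4,4] = 0.
  T[0,:] = [+0.0000 +0.2000 -0.2516 -0.1806 -0.1419 +0.1613]
  T[1,:] = [+0.0864 +0.0000 +0.0988 +0.1235 +0.3457 -0.2840]
  T[2,:] = [-0.5000 +0.3871 +0.0000 -0.2419 +0.0484 +0.4839]
  T[3,:] = [+0.1304 +0.1304 +0.2174 +0.0000 -0.2000 +0.2609]
  T[4,:] = [-0.2500 +0.0893 -0.3929 -0.3393 +0.0000 -0.1607]
  T[5,:] = [+0.3019 +0.2170 +0.3491 +0.1604 +0.2075 +0.0000]
eigenvalue magnitudes: 0.8748, 0.5695, 0.5695, 0.2685, 0.1604, 0.0003.
ρ(T) = max|λ| = 0.8748; 0.8748 < 1, so it converges for any x₀.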